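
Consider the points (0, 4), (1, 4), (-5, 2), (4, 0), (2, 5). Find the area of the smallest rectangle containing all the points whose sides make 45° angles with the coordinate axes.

In coordinates u = x + y, v = x − y the rectangle is axis-aligned; the map (x,y)→(u,v) scales areas by 2.
u-values: 4, 5, -3, 4, 7; range = 7 − (-3) = 10.
v-values: -4, -3, -7, 4, -3; range = 4 − (-7) = 11.
Area = (10 × 11) / 2 = 55.

55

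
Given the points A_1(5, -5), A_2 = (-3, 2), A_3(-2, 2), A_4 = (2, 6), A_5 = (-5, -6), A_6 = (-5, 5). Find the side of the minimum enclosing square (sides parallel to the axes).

The bounding box has width 10 and height 12.
An axis-aligned square enclosing the set must have side ≥ max(width, height).
So the minimum side is max(10, 12) = 12.

12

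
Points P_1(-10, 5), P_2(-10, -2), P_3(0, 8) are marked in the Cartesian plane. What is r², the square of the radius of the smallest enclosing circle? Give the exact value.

50

Side lengths²: P_1P_2² = 49, P_1P_3² = 109, P_2P_3² = 200.
Since P_2P_3² = 200 ≥ 109 + 49 = 158, the angle opposite P_2P_3 is not acute, so the smallest enclosing circle has P_2P_3 as diameter.
Centre = midpoint of P_2P_3 = (-5, 3), r² = 200/4 = 50.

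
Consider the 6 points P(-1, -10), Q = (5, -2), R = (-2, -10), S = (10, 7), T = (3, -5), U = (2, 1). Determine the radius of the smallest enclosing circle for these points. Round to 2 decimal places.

10.40

The farthest pair is R–S with squared distance 433. The circle on this segment as diameter has centre (4, -1.5) and r² = 433/4 = 108.25.
Check P: distance² to centre = 97.25 ≤ 108.25, so it lies inside.
All remaining points lie in this disk, and no smaller disk contains both endpoints, so this is the minimum enclosing circle.
r = √(108.25) ≈ 10.40.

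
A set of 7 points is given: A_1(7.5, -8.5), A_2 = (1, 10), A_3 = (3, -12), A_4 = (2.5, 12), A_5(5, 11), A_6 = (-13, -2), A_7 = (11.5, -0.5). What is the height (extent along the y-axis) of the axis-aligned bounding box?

max y = 12, min y = -12, so height = 24.

24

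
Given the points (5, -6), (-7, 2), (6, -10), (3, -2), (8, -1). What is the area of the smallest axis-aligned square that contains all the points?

225

The bounding box has width 15 and height 12.
An axis-aligned square enclosing the set must have side ≥ max(width, height).
So the minimum side is max(15, 12) = 15.
Area = 15² = 225.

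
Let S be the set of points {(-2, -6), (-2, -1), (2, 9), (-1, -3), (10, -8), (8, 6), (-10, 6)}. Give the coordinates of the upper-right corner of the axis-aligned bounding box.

x-range [-10, 10], y-range [-8, 9].
The upper-right corner is (10, 9).

(10, 9)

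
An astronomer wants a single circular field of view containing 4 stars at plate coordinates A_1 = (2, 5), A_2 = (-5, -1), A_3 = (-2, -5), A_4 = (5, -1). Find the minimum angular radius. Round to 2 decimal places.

5.39

The farthest pair is A_1–A_3 with squared distance 116. The circle on this segment as diameter has centre (0, 0) and r² = 116/4 = 29.
Check A_2: distance² to centre = 26 ≤ 29, so it lies inside.
All remaining points lie in this disk, and no smaller disk contains both endpoints, so this is the minimum enclosing circle.
r = √29 ≈ 5.39.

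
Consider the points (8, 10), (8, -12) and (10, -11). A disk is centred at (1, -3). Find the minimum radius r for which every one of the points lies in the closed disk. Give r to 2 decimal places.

14.76

The required radius is the distance from (1, -3) to the farthest point.
Squared distances: 218, 130, 145.
Maximum is 218, attained at (8, 10).
r = √218 ≈ 14.76.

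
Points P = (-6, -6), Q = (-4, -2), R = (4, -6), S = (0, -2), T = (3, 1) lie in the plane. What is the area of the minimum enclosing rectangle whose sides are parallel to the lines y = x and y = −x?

In coordinates u = x + y, v = x − y the rectangle is axis-aligned; the map (x,y)→(u,v) scales areas by 2.
u-values: -12, -6, -2, -2, 4; range = 4 − (-12) = 16.
v-values: 0, -2, 10, 2, 2; range = 10 − (-2) = 12.
Area = (16 × 12) / 2 = 96.

96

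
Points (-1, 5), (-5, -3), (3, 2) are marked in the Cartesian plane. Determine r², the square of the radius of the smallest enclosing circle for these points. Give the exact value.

11125/484

Call the three points A, B, C in the order given.
Side lengths²: AB² = 80, AC² = 25, BC² = 89.
Since BC² = 89 < 80 + 25 = 105, the triangle is acute, so the smallest enclosing circle is the circumcircle.
Circumcentre = (-16/11, 5/22), r² = 11125/484.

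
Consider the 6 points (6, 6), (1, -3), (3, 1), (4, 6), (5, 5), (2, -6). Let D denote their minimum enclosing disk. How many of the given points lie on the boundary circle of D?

A smallest enclosing disk is always determined by at most three of the input points on its boundary.
The farthest pair is (6, 6)–(2, -6) with squared distance 160. The circle on this segment as diameter has centre (4, 0) and r² = 160/4 = 40.
Check (1, -3): distance² to centre = 18 ≤ 40, so it lies inside.
All remaining points lie in this disk, and no smaller disk contains both endpoints, so this is the minimum enclosing circle.
The points at distance exactly r from the centre are (6, 6), (2, -6) — 2 points.

2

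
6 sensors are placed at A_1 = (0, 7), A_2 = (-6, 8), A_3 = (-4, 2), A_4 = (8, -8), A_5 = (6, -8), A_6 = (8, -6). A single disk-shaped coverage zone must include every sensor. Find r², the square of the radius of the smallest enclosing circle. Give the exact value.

By Welzl's lemma the MEC is supported by two points (diametrically opposite) or three points (on a circumcircle).
The farthest pair is A_2–A_4 with squared distance 452. The circle on this segment as diameter has centre (1, 0) and r² = 452/4 = 113.
Check A_1: distance² to centre = 50 ≤ 113, so it lies inside.
All remaining points lie in this disk, and no smaller disk contains both endpoints, so this is the minimum enclosing circle.

113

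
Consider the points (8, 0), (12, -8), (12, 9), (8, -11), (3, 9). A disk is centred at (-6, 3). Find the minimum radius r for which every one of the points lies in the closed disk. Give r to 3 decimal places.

The required radius is the distance from (-6, 3) to the farthest point.
Squared distances: 205, 445, 360, 392, 117.
Maximum is 445, attained at (12, -8).
r = √445 ≈ 21.095.

21.095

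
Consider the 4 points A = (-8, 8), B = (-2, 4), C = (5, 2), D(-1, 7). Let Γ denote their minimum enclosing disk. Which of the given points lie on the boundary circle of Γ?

A, C

The minimum enclosing circle of a finite set is fixed by two of the points (as a diameter) or three (as a circumcircle).
The farthest pair is A–C with squared distance 205. The circle on this segment as diameter has centre (-1.5, 5) and r² = 205/4 = 51.25.
Check B: distance² to centre = 1.25 ≤ 51.25, so it lies inside.
All remaining points lie in this disk, and no smaller disk contains both endpoints, so this is the minimum enclosing circle.
The points at distance exactly r from the centre are A, C — 2 points.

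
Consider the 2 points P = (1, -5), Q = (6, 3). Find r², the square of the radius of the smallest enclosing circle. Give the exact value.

The smallest circle enclosing two points has them as diameter endpoints.
Centre = midpoint = (3.5, -1); r² = |PQ|²/4 = 89/4 = 22.25.

22.25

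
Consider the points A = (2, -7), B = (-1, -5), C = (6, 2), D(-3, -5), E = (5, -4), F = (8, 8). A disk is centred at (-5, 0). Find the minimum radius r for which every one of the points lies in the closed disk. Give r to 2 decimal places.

The required radius is the distance from (-5, 0) to the farthest point.
Squared distances: 98, 41, 125, 29, 116, 233.
Maximum is 233, attained at F.
r = √233 ≈ 15.26.

15.26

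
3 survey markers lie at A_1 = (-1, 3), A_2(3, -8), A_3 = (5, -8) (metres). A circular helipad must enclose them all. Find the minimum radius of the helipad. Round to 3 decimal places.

Side lengths²: A_1A_2² = 137, A_1A_3² = 157, A_2A_3² = 4.
Since A_1A_3² = 157 ≥ 137 + 4 = 141, the angle opposite A_1A_3 is not acute, so the smallest enclosing circle has A_1A_3 as diameter.
Centre = midpoint of A_1A_3 = (2, -2.5), r² = 157/4 = 39.25.
r = √(39.25) ≈ 6.265.

6.265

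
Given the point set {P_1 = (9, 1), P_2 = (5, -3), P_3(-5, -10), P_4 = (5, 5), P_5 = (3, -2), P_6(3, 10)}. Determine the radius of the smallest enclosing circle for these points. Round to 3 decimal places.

A smallest enclosing disk is always determined by at most three of the input points on its boundary.
The farthest pair is P_3–P_6 with squared distance 464. The circle on this segment as diameter has centre (-1, 0) and r² = 464/4 = 116.
Check P_1: distance² to centre = 101 ≤ 116, so it lies inside.
All remaining points lie in this disk, and no smaller disk contains both endpoints, so this is the minimum enclosing circle.
r = √116 ≈ 10.770.

10.770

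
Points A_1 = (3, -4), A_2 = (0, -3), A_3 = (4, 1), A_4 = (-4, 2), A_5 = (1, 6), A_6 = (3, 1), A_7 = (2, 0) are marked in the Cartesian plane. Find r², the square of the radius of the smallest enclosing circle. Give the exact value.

The minimum enclosing circle of a finite set is fixed by two of the points (as a diameter) or three (as a circumcircle).
The minimum enclosing circle is determined by three boundary points: A_1, A_4, A_5.
Their circumcentre is (61/58, 47/58) with r² = 45305/1682.
The farthest remaining point A_2 is at distance² 26281/1682 ≤ 45305/1682.

45305/1682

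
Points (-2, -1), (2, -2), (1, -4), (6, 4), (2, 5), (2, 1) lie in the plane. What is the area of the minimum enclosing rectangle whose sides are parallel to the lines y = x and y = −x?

In coordinates u = x + y, v = x − y the rectangle is axis-aligned; the map (x,y)→(u,v) scales areas by 2.
u-values: -3, 0, -3, 10, 7, 3; range = 10 − (-3) = 13.
v-values: -1, 4, 5, 2, -3, 1; range = 5 − (-3) = 8.
Area = (13 × 8) / 2 = 52.

52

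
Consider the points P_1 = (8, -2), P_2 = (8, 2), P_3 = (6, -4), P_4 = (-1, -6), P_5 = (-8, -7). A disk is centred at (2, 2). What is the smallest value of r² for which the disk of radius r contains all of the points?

The required radius is the distance from (2, 2) to the farthest point.
Squared distances: 52, 36, 52, 73, 181.
Maximum is 181, attained at P_5.

181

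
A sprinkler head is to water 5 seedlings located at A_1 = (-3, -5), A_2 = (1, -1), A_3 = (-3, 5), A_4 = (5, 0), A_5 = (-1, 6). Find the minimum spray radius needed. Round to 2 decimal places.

5.74

The minimum enclosing circle of a finite set is fixed by two of the points (as a diameter) or three (as a circumcircle).
The minimum enclosing circle is determined by three boundary points: A_1, A_4, A_5.
Their circumcentre is (-19/26, 7/26) with r² = 11125/338.
The farthest remaining point A_3 is at distance² 9305/338 ≤ 11125/338.
r = √(11125/338) ≈ 5.74.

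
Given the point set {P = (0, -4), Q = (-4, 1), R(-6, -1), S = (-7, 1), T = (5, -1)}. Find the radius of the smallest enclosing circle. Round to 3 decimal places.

By Welzl's lemma the MEC is supported by two points (diametrically opposite) or three points (on a circumcircle).
The farthest pair is S–T with squared distance 148. The circle on this segment as diameter has centre (-1, 0) and r² = 148/4 = 37.
Check P: distance² to centre = 17 ≤ 37, so it lies inside.
All remaining points lie in this disk, and no smaller disk contains both endpoints, so this is the minimum enclosing circle.
r = √37 ≈ 6.083.

6.083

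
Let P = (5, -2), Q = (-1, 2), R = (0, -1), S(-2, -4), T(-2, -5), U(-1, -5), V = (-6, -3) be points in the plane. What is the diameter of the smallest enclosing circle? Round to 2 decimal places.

The farthest pair is P–V with squared distance 122. The circle on this segment as diameter has centre (-0.5, -2.5) and r² = 122/4 = 30.5.
Check Q: distance² to centre = 20.5 ≤ 30.5, so it lies inside.
All remaining points lie in this disk, and no smaller disk contains both endpoints, so this is the minimum enclosing circle.
Diameter = 2r = 2√(30.5) ≈ 11.05.

11.05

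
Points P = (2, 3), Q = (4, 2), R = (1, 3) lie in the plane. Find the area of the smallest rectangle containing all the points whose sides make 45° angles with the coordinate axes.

In coordinates u = x + y, v = x − y the rectangle is axis-aligned; the map (x,y)→(u,v) scales areas by 2.
u-values: 5, 6, 4; range = 6 − 4 = 2.
v-values: -1, 2, -2; range = 2 − (-2) = 4.
Area = (2 × 4) / 2 = 4.

4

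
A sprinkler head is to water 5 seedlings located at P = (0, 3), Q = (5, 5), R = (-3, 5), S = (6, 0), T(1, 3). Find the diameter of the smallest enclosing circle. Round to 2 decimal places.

The minimum enclosing circle of a finite set is fixed by two of the points (as a diameter) or three (as a circumcircle).
The farthest pair is R–S with squared distance 106. The circle on this segment as diameter has centre (1.5, 2.5) and r² = 106/4 = 26.5.
Check P: distance² to centre = 2.5 ≤ 26.5, so it lies inside.
All remaining points lie in this disk, and no smaller disk contains both endpoints, so this is the minimum enclosing circle.
Diameter = 2r = 2√(26.5) ≈ 10.30.

10.30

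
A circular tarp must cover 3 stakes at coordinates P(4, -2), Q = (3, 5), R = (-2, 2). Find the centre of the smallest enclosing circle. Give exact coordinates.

(35/19, 24/19)

Side lengths²: PQ² = 50, PR² = 52, QR² = 34.
Since PR² = 52 < 50 + 34 = 84, the triangle is acute, so the smallest enclosing circle is the circumcircle.
Circumcentre = (35/19, 24/19), r² = 5525/361.
Centre = (35/19, 24/19).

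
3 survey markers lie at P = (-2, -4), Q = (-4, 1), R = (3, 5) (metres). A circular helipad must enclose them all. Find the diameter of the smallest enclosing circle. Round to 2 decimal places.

10.30

Side lengths²: PQ² = 29, PR² = 106, QR² = 65.
Since PR² = 106 ≥ 65 + 29 = 94, the angle opposite PR is not acute, so the smallest enclosing circle has PR as diameter.
Centre = midpoint of PR = (0.5, 0.5), r² = 106/4 = 26.5.
Diameter = 2r = 2√(26.5) ≈ 10.30.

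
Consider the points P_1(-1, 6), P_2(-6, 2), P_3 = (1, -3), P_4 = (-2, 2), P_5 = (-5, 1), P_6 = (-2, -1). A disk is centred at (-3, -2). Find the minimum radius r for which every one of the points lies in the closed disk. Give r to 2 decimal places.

8.25

The required radius is the distance from (-3, -2) to the farthest point.
Squared distances: 68, 25, 17, 17, 13, 2.
Maximum is 68, attained at P_1.
r = √68 ≈ 8.25.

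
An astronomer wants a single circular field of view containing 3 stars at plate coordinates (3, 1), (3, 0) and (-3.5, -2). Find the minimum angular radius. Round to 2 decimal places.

3.58

Call the three points A, B, C in the order given.
Side lengths²: AB² = 1, AC² = 51.25, BC² = 46.25.
Since AC² = 51.25 ≥ 46.25 + 1 = 47.25, the angle opposite AC is not acute, so the smallest enclosing circle has AC as diameter.
Centre = midpoint of AC = (-0.25, -0.5), r² = 51.25/4 = 12.8125.
r = √(12.8125) ≈ 3.58.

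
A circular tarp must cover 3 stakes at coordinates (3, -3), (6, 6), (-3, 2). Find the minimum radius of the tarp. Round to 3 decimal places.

Call the three points A, B, C in the order given.
Side lengths²: AB² = 90, AC² = 61, BC² = 97.
Since BC² = 97 < 90 + 61 = 151, the triangle is acute, so the smallest enclosing circle is the circumcircle.
Circumcentre = (105/46, 103/46), r² = 29585/1058.
r = √(29585/1058) ≈ 5.288.

5.288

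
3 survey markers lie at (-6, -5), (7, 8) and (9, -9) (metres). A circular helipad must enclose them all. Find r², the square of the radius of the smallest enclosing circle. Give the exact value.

Call the three points A, B, C in the order given.
Side lengths²: AB² = 338, AC² = 241, BC² = 293.
Since AB² = 338 < 293 + 241 = 534, the triangle is acute, so the smallest enclosing circle is the circumcircle.
Circumcentre = (117/38, -41/38), r² = 70613/722.

70613/722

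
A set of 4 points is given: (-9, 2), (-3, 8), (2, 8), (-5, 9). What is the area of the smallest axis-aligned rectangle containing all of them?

x ranges over [-9, 2], width 11.
y ranges over [2, 9], height 7.
Area = 11 × 7 = 77.

77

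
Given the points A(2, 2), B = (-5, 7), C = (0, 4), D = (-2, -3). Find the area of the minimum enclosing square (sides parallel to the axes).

The bounding box has width 7 and height 10.
An axis-aligned square enclosing the set must have side ≥ max(width, height).
So the minimum side is max(7, 10) = 10.
Area = 10² = 100.

100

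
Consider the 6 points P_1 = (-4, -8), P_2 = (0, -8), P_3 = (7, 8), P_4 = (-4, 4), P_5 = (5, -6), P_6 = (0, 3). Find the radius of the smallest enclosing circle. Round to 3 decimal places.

The farthest pair is P_1–P_3 with squared distance 377. The circle on this segment as diameter has centre (1.5, 0) and r² = 377/4 = 94.25.
Check P_2: distance² to centre = 66.25 ≤ 94.25, so it lies inside.
All remaining points lie in this disk, and no smaller disk contains both endpoints, so this is the minimum enclosing circle.
r = √(94.25) ≈ 9.708.

9.708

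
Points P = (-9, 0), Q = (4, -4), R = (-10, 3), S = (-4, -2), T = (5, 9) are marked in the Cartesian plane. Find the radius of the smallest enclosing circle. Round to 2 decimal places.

8.72

By Welzl's lemma the MEC is supported by two points (diametrically opposite) or three points (on a circumcircle).
The minimum enclosing circle is determined by three boundary points: Q, R, T.
Their circumcentre is (-23/18, 53/18) with r² = 12325/162.
The farthest remaining point P is at distance² 11065/162 ≤ 12325/162.
r = √(12325/162) ≈ 8.72.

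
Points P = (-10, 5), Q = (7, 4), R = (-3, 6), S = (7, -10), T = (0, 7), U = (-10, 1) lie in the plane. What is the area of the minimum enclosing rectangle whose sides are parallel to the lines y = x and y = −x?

320

In coordinates u = x + y, v = x − y the rectangle is axis-aligned; the map (x,y)→(u,v) scales areas by 2.
u-values: -5, 11, 3, -3, 7, -9; range = 11 − (-9) = 20.
v-values: -15, 3, -9, 17, -7, -11; range = 17 − (-15) = 32.
Area = (20 × 32) / 2 = 320.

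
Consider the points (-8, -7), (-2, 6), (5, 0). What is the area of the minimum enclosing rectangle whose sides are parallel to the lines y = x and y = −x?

130

In coordinates u = x + y, v = x − y the rectangle is axis-aligned; the map (x,y)→(u,v) scales areas by 2.
u-values: -15, 4, 5; range = 5 − (-15) = 20.
v-values: -1, -8, 5; range = 5 − (-8) = 13.
Area = (20 × 13) / 2 = 130.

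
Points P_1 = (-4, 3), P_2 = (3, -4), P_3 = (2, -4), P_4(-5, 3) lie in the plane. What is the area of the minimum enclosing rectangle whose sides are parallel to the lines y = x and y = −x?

In coordinates u = x + y, v = x − y the rectangle is axis-aligned; the map (x,y)→(u,v) scales areas by 2.
u-values: -1, -1, -2, -2; range = -1 − (-2) = 1.
v-values: -7, 7, 6, -8; range = 7 − (-8) = 15.
Area = (1 × 15) / 2 = 7.5.

7.5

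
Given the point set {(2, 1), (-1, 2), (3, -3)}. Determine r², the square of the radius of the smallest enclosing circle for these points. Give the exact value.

10.25

Call the three points A, B, C in the order given.
Side lengths²: AB² = 10, AC² = 17, BC² = 41.
Since BC² = 41 ≥ 17 + 10 = 27, the angle opposite BC is not acute, so the smallest enclosing circle has BC as diameter.
Centre = midpoint of BC = (1, -0.5), r² = 41/4 = 10.25.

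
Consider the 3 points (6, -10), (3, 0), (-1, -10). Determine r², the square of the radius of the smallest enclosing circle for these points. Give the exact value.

Call the three points A, B, C in the order given.
Side lengths²: AB² = 109, AC² = 49, BC² = 116.
Since BC² = 116 < 109 + 49 = 158, the triangle is acute, so the smallest enclosing circle is the circumcircle.
Circumcentre = (2.5, -5.6), r² = 31.61.

31.61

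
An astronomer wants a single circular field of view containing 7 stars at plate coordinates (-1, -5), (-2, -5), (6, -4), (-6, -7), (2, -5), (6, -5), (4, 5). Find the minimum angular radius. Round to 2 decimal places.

7.81

The minimum enclosing circle is determined by three boundary points: (-6, -7), (6, -5), (4, 5).
Their circumcentre is (-25/31, -36/31) with r² = 58682/961.
The farthest remaining point (6, -4) is at distance² 52265/961 ≤ 58682/961.
r = √(58682/961) ≈ 7.81.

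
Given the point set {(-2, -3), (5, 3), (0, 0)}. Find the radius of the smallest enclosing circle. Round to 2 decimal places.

Call the three points A, B, C in the order given.
Side lengths²: AB² = 85, AC² = 13, BC² = 34.
Since AB² = 85 ≥ 34 + 13 = 47, the angle opposite AB is not acute, so the smallest enclosing circle has AB as diameter.
Centre = midpoint of AB = (1.5, 0), r² = 85/4 = 21.25.
r = √(21.25) ≈ 4.61.

4.61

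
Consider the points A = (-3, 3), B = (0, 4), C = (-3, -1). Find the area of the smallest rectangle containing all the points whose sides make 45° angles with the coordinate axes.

In coordinates u = x + y, v = x − y the rectangle is axis-aligned; the map (x,y)→(u,v) scales areas by 2.
u-values: 0, 4, -4; range = 4 − (-4) = 8.
v-values: -6, -4, -2; range = -2 − (-6) = 4.
Area = (8 × 4) / 2 = 16.

16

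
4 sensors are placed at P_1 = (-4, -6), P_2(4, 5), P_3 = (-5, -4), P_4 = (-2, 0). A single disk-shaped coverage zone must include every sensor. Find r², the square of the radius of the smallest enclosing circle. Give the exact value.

The minimum enclosing circle of a finite set is fixed by two of the points (as a diameter) or three (as a circumcircle).
The farthest pair is P_1–P_2 with squared distance 185. The circle on this segment as diameter has centre (0, -0.5) and r² = 185/4 = 46.25.
Check P_3: distance² to centre = 37.25 ≤ 46.25, so it lies inside.
All remaining points lie in this disk, and no smaller disk contains both endpoints, so this is the minimum enclosing circle.

46.25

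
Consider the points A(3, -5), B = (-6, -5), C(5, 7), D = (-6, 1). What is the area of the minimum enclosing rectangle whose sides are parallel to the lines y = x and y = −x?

172.5

In coordinates u = x + y, v = x − y the rectangle is axis-aligned; the map (x,y)→(u,v) scales areas by 2.
u-values: -2, -11, 12, -5; range = 12 − (-11) = 23.
v-values: 8, -1, -2, -7; range = 8 − (-7) = 15.
Area = (23 × 15) / 2 = 172.5.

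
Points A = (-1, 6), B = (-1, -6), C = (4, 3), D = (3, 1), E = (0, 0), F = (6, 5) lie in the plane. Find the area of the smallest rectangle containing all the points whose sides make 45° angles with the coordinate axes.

108

In coordinates u = x + y, v = x − y the rectangle is axis-aligned; the map (x,y)→(u,v) scales areas by 2.
u-values: 5, -7, 7, 4, 0, 11; range = 11 − (-7) = 18.
v-values: -7, 5, 1, 2, 0, 1; range = 5 − (-7) = 12.
Area = (18 × 12) / 2 = 108.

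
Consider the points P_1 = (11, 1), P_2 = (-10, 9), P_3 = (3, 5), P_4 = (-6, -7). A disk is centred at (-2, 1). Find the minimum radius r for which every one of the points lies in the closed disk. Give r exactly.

13

The required radius is the distance from (-2, 1) to the farthest point.
Squared distances: 169, 128, 41, 80.
Maximum is 169, attained at P_1.
r = √169 = 13.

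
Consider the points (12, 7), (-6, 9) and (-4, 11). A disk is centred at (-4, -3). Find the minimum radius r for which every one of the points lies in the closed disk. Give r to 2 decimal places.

18.87

The required radius is the distance from (-4, -3) to the farthest point.
Squared distances: 356, 148, 196.
Maximum is 356, attained at (12, 7).
r = √356 ≈ 18.87.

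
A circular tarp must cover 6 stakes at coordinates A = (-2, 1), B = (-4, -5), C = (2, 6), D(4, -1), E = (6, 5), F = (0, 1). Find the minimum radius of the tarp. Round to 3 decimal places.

7.071

A smallest enclosing disk is always determined by at most three of the input points on its boundary.
The farthest pair is B–E with squared distance 200. The circle on this segment as diameter has centre (1, 0) and r² = 200/4 = 50.
Check A: distance² to centre = 10 ≤ 50, so it lies inside.
All remaining points lie in this disk, and no smaller disk contains both endpoints, so this is the minimum enclosing circle.
r = √50 ≈ 7.071.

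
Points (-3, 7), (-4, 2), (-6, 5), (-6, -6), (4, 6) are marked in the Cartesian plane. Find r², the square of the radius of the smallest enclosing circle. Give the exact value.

By Welzl's lemma the MEC is supported by two points (diametrically opposite) or three points (on a circumcircle).
The farthest pair is (-6, -6)–(4, 6) with squared distance 244. The circle on this segment as diameter has centre (-1, 0) and r² = 244/4 = 61.
Check (-3, 7): distance² to centre = 53 ≤ 61, so it lies inside.
All remaining points lie in this disk, and no smaller disk contains both endpoints, so this is the minimum enclosing circle.

61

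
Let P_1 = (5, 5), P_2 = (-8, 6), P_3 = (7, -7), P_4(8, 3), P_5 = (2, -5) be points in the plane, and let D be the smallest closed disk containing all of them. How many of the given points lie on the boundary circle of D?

The minimum enclosing circle of a finite set is fixed by two of the points (as a diameter) or three (as a circumcircle).
The farthest pair is P_2–P_3 with squared distance 394. The circle on this segment as diameter has centre (-0.5, -0.5) and r² = 394/4 = 98.5.
Check P_1: distance² to centre = 60.5 ≤ 98.5, so it lies inside.
All remaining points lie in this disk, and no smaller disk contains both endpoints, so this is the minimum enclosing circle.
The points at distance exactly r from the centre are P_2, P_3 — 2 points.

2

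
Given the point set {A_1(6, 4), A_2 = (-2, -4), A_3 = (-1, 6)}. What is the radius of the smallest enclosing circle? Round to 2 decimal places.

5.75

Side lengths²: A_1A_2² = 128, A_1A_3² = 53, A_2A_3² = 101.
Since A_1A_2² = 128 < 101 + 53 = 154, the triangle is acute, so the smallest enclosing circle is the circumcircle.
Circumcentre = (23/18, 13/18), r² = 5353/162.
r = √(5353/162) ≈ 5.75.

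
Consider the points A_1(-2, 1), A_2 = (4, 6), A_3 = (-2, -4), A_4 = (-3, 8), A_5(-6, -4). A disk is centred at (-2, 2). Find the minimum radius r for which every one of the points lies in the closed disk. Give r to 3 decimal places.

The required radius is the distance from (-2, 2) to the farthest point.
Squared distances: 1, 52, 36, 37, 52.
Maximum is 52, attained at A_2.
r = √52 ≈ 7.211.

7.211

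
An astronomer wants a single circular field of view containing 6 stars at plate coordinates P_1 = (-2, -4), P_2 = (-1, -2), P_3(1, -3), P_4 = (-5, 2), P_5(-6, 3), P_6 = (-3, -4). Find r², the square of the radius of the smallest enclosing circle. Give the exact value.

21.25

The farthest pair is P_3–P_5 with squared distance 85. The circle on this segment as diameter has centre (-2.5, 0) and r² = 85/4 = 21.25.
Check P_1: distance² to centre = 16.25 ≤ 21.25, so it lies inside.
All remaining points lie in this disk, and no smaller disk contains both endpoints, so this is the minimum enclosing circle.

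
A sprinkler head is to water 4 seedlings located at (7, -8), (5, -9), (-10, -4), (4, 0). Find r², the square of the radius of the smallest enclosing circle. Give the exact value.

76.25

The farthest pair is (7, -8)–(-10, -4) with squared distance 305. The circle on this segment as diameter has centre (-1.5, -6) and r² = 305/4 = 76.25.
Check (5, -9): distance² to centre = 51.25 ≤ 76.25, so it lies inside.
All remaining points lie in this disk, and no smaller disk contains both endpoints, so this is the minimum enclosing circle.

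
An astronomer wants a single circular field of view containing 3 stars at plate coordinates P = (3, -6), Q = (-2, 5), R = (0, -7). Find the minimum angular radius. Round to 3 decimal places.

6.116

Side lengths²: PQ² = 146, PR² = 10, QR² = 148.
Since QR² = 148 < 146 + 10 = 156, the triangle is acute, so the smallest enclosing circle is the circumcircle.
Circumcentre = (-7/19, -17/19), r² = 13505/361.
r = √(13505/361) ≈ 6.116.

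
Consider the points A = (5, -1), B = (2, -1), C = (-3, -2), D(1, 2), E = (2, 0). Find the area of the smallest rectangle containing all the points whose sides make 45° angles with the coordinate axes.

In coordinates u = x + y, v = x − y the rectangle is axis-aligned; the map (x,y)→(u,v) scales areas by 2.
u-values: 4, 1, -5, 3, 2; range = 4 − (-5) = 9.
v-values: 6, 3, -1, -1, 2; range = 6 − (-1) = 7.
Area = (9 × 7) / 2 = 31.5.

31.5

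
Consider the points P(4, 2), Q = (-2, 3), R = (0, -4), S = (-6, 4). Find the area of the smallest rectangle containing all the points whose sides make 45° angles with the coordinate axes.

In coordinates u = x + y, v = x − y the rectangle is axis-aligned; the map (x,y)→(u,v) scales areas by 2.
u-values: 6, 1, -4, -2; range = 6 − (-4) = 10.
v-values: 2, -5, 4, -10; range = 4 − (-10) = 14.
Area = (10 × 14) / 2 = 70.

70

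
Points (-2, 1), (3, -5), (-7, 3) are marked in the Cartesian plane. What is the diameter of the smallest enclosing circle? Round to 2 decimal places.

Call the three points A, B, C in the order given.
Side lengths²: AB² = 61, AC² = 29, BC² = 164.
Since BC² = 164 ≥ 61 + 29 = 90, the angle opposite BC is not acute, so the smallest enclosing circle has BC as diameter.
Centre = midpoint of BC = (-2, -1), r² = 164/4 = 41.
Diameter = 2r = 2√41 ≈ 12.81.

12.81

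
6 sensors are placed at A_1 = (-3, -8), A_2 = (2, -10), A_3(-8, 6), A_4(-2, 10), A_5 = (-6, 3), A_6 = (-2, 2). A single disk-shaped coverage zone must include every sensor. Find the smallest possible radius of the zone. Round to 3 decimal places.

10.198

A smallest enclosing disk is always determined by at most three of the input points on its boundary.
The farthest pair is A_2–A_4 with squared distance 416. The circle on this segment as diameter has centre (0, 0) and r² = 416/4 = 104.
Check A_1: distance² to centre = 73 ≤ 104, so it lies inside.
All remaining points lie in this disk, and no smaller disk contains both endpoints, so this is the minimum enclosing circle.
r = √104 ≈ 10.198.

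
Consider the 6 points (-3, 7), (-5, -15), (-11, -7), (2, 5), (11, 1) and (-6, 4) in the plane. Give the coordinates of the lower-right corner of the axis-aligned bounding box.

x-range [-11, 11], y-range [-15, 7].
The lower-right corner is (11, -15).

(11, -15)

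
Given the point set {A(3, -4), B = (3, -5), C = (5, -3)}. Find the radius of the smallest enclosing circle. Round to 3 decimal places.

1.414

Side lengths²: AB² = 1, AC² = 5, BC² = 8.
Since BC² = 8 ≥ 5 + 1 = 6, the angle opposite BC is not acute, so the smallest enclosing circle has BC as diameter.
Centre = midpoint of BC = (4, -4), r² = 8/4 = 2.
r = √2 ≈ 1.414.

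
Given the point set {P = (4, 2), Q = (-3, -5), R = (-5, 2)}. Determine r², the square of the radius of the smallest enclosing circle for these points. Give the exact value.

26.5

Side lengths²: PQ² = 98, PR² = 81, QR² = 53.
Since PQ² = 98 < 81 + 53 = 134, the triangle is acute, so the smallest enclosing circle is the circumcircle.
Circumcentre = (-0.5, -0.5), r² = 26.5.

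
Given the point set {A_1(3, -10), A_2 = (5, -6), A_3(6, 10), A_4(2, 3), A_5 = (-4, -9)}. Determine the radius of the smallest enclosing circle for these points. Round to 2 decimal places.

A smallest enclosing disk is always determined by at most three of the input points on its boundary.
The farthest pair is A_3–A_5 with squared distance 461. The circle on this segment as diameter has centre (1, 0.5) and r² = 461/4 = 115.25.
Check A_1: distance² to centre = 114.25 ≤ 115.25, so it lies inside.
All remaining points lie in this disk, and no smaller disk contains both endpoints, so this is the minimum enclosing circle.
r = √(115.25) ≈ 10.74.

10.74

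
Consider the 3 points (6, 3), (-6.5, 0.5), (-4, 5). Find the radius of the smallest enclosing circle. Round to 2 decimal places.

6.37

Call the three points A, B, C in the order given.
Side lengths²: AB² = 162.5, AC² = 104, BC² = 26.5.
Since AB² = 162.5 ≥ 104 + 26.5 = 130.5, the angle opposite AB is not acute, so the smallest enclosing circle has AB as diameter.
Centre = midpoint of AB = (-0.25, 1.75), r² = 162.5/4 = 40.625.
r = √(40.625) ≈ 6.37.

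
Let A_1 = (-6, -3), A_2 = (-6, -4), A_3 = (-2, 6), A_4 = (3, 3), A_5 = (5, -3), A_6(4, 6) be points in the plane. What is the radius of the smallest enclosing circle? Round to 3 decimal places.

7.072

The minimum enclosing circle is determined by three boundary points: A_2, A_5, A_6.
Their circumcentre is (-0.9, 0.9) with r² = 50.02.
The farthest remaining point A_1 is at distance² 41.22 ≤ 50.02.
r = √(50.02) ≈ 7.072.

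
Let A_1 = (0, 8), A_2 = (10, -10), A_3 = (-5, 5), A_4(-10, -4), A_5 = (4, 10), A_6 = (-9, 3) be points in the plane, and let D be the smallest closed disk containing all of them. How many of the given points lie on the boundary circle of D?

The minimum enclosing circle is determined by three boundary points: A_2, A_4, A_5.
Their circumcentre is (21/13, -21/13) with r² = 23762/169.
The farthest remaining point A_6 is at distance² 22644/169 ≤ 23762/169.
The points at distance exactly r from the centre are A_2, A_4, A_5 — 3 points.

3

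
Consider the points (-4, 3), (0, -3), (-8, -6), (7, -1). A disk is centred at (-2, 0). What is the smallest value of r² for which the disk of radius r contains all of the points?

82

The required radius is the distance from (-2, 0) to the farthest point.
Squared distances: 13, 13, 72, 82.
Maximum is 82, attained at (7, -1).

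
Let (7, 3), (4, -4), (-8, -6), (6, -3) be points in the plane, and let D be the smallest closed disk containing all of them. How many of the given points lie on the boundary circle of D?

2

A smallest enclosing disk is always determined by at most three of the input points on its boundary.
The farthest pair is (7, 3)–(-8, -6) with squared distance 306. The circle on this segment as diameter has centre (-0.5, -1.5) and r² = 306/4 = 76.5.
Check (4, -4): distance² to centre = 26.5 ≤ 76.5, so it lies inside.
All remaining points lie in this disk, and no smaller disk contains both endpoints, so this is the minimum enclosing circle.
The points at distance exactly r from the centre are (7, 3), (-8, -6) — 2 points.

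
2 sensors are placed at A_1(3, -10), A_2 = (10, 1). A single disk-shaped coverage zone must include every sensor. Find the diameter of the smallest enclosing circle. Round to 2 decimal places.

13.04

The smallest circle enclosing two points has them as diameter endpoints.
Centre = midpoint = (6.5, -4.5); r² = |A_1A_2|²/4 = 170/4 = 42.5.
Diameter = 2r = 2√(42.5) ≈ 13.04.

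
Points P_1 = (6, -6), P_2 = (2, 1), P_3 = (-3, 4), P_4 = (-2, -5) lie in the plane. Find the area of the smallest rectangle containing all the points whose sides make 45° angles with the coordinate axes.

In coordinates u = x + y, v = x − y the rectangle is axis-aligned; the map (x,y)→(u,v) scales areas by 2.
u-values: 0, 3, 1, -7; range = 3 − (-7) = 10.
v-values: 12, 1, -7, 3; range = 12 − (-7) = 19.
Area = (10 × 19) / 2 = 95.

95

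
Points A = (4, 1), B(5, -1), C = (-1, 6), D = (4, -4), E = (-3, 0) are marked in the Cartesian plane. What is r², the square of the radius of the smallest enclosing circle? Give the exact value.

31.25

The farthest pair is C–D with squared distance 125. The circle on this segment as diameter has centre (1.5, 1) and r² = 125/4 = 31.25.
Check A: distance² to centre = 6.25 ≤ 31.25, so it lies inside.
All remaining points lie in this disk, and no smaller disk contains both endpoints, so this is the minimum enclosing circle.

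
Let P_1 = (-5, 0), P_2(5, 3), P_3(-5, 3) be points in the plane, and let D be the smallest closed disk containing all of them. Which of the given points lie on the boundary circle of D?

P_1, P_2, P_3

Side lengths²: P_1P_2² = 109, P_1P_3² = 9, P_2P_3² = 100.
Since P_1P_2² = 109 ≥ 100 + 9 = 109, the angle opposite P_1P_2 is not acute, so the smallest enclosing circle has P_1P_2 as diameter.
Centre = midpoint of P_1P_2 = (0, 1.5), r² = 109/4 = 27.25.
The points at distance exactly r from the centre are P_1, P_2, P_3 — 3 points.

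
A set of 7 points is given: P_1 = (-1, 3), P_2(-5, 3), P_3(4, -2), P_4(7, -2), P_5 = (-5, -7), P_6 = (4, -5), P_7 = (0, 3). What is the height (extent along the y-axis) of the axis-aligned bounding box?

10

max y = 3, min y = -7, so height = 10.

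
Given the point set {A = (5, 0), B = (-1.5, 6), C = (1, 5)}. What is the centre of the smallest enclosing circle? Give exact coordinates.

(1.75, 3)

Side lengths²: AB² = 78.25, AC² = 41, BC² = 7.25.
Since AB² = 78.25 ≥ 41 + 7.25 = 48.25, the angle opposite AB is not acute, so the smallest enclosing circle has AB as diameter.
Centre = midpoint of AB = (1.75, 3), r² = 78.25/4 = 19.5625.
Centre = (1.75, 3).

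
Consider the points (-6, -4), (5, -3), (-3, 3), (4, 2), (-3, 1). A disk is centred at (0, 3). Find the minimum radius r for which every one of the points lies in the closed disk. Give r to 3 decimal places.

9.220

The required radius is the distance from (0, 3) to the farthest point.
Squared distances: 85, 61, 9, 17, 13.
Maximum is 85, attained at (-6, -4).
r = √85 ≈ 9.220.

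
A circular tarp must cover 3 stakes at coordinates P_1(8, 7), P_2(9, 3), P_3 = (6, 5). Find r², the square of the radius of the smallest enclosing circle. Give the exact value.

4.42

Side lengths²: P_1P_2² = 17, P_1P_3² = 8, P_2P_3² = 13.
Since P_1P_2² = 17 < 13 + 8 = 21, the triangle is acute, so the smallest enclosing circle is the circumcircle.
Circumcentre = (8.1, 4.9), r² = 4.42.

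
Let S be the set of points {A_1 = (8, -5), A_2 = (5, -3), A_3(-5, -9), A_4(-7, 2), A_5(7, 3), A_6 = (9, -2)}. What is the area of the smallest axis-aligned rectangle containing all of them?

x ranges over [-7, 9], width 16.
y ranges over [-9, 3], height 12.
Area = 16 × 12 = 192.

192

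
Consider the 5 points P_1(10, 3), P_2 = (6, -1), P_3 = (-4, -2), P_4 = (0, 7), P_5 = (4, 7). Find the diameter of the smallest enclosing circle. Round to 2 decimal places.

14.87

The minimum enclosing circle of a finite set is fixed by two of the points (as a diameter) or three (as a circumcircle).
The farthest pair is P_1–P_3 with squared distance 221. The circle on this segment as diameter has centre (3, 0.5) and r² = 221/4 = 55.25.
Check P_2: distance² to centre = 11.25 ≤ 55.25, so it lies inside.
All remaining points lie in this disk, and no smaller disk contains both endpoints, so this is the minimum enclosing circle.
Diameter = 2r = 2√(55.25) ≈ 14.87.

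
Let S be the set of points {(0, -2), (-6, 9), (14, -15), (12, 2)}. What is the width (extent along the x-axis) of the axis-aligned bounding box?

max x = 14, min x = -6, so width = 20.

20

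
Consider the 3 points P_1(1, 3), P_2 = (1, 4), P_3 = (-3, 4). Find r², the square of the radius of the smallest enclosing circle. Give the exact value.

4.25

Side lengths²: P_1P_2² = 1, P_1P_3² = 17, P_2P_3² = 16.
Since P_1P_3² = 17 ≥ 16 + 1 = 17, the angle opposite P_1P_3 is not acute, so the smallest enclosing circle has P_1P_3 as diameter.
Centre = midpoint of P_1P_3 = (-1, 3.5), r² = 17/4 = 4.25.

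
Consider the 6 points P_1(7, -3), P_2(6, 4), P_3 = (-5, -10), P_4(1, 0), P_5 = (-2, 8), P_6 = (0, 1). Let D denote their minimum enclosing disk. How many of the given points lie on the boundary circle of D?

By Welzl's lemma the MEC is supported by two points (diametrically opposite) or three points (on a circumcircle).
The minimum enclosing circle is determined by three boundary points: P_2, P_3, P_5.
Their circumcentre is (-43/26, -17/13) with r² = 58645/676.
The farthest remaining point P_1 is at distance² 52561/676 ≤ 58645/676.
The points at distance exactly r from the centre are P_2, P_3, P_5 — 3 points.

3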